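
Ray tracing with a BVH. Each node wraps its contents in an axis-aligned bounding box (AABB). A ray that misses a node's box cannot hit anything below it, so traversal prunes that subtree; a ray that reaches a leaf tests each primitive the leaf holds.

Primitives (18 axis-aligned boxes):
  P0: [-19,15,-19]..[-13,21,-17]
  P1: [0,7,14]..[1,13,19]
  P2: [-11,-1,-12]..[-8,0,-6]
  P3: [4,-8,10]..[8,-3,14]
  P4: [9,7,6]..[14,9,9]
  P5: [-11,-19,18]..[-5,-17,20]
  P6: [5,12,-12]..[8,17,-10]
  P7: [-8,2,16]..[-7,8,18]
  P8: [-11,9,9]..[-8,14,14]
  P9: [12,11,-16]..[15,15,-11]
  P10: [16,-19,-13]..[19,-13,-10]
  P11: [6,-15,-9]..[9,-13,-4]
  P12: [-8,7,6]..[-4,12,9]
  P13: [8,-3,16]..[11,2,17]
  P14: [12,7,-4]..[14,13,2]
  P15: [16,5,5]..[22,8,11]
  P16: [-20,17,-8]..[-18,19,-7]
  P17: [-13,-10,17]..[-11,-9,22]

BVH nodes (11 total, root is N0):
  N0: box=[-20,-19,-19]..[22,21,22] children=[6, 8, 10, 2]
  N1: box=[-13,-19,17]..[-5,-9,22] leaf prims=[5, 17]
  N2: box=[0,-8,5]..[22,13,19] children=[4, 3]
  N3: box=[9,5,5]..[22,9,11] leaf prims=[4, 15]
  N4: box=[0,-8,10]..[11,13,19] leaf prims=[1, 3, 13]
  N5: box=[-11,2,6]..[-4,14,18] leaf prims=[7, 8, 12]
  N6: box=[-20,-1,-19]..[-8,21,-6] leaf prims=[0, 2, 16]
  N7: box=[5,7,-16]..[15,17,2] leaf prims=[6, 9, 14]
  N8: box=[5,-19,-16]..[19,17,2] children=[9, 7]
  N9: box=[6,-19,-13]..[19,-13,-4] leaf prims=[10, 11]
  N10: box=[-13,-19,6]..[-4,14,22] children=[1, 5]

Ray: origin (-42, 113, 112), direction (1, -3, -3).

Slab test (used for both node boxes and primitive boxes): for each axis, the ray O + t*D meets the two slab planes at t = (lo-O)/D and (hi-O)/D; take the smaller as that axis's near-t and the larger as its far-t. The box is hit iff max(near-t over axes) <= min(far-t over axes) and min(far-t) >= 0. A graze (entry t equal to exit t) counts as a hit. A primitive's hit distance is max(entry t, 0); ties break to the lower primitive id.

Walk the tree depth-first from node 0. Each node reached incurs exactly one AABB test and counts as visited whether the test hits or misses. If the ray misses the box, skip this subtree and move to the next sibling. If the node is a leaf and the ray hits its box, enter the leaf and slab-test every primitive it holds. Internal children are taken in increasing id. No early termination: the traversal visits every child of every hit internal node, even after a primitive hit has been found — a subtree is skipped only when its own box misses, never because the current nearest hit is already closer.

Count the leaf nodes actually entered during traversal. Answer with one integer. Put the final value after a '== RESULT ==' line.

Traverse from the root:
N0 x:[22,64] y:[92/3,44] z:[30,131/3] -> hit [92/3,131/3], descend [2, 6, 8, 10]
  N2 x:[42,64] y:[100/3,121/3] z:[31,107/3] -> miss, prune
  N6 x:[22,34] y:[92/3,38] z:[118/3,131/3] -> miss, prune
  N8 x:[47,61] y:[32,44] z:[110/3,128/3] -> miss, prune
  N10 x:[29,38] y:[33,44] z:[30,106/3] -> hit [33,106/3], descend [1, 5]
    N1 x:[29,37] y:[122/3,44] z:[30,95/3] -> miss, prune
    N5 x:[31,38] y:[33,37] z:[94/3,106/3] -> hit [33,106/3] leaf, test {P7(miss), P8@t=33, P12@t=103/3}

7 AABB tests over nodes [0, 2, 6, 8, 10, 1, 5]; 1 leaf entered; closest P8.

== RESULT ==
1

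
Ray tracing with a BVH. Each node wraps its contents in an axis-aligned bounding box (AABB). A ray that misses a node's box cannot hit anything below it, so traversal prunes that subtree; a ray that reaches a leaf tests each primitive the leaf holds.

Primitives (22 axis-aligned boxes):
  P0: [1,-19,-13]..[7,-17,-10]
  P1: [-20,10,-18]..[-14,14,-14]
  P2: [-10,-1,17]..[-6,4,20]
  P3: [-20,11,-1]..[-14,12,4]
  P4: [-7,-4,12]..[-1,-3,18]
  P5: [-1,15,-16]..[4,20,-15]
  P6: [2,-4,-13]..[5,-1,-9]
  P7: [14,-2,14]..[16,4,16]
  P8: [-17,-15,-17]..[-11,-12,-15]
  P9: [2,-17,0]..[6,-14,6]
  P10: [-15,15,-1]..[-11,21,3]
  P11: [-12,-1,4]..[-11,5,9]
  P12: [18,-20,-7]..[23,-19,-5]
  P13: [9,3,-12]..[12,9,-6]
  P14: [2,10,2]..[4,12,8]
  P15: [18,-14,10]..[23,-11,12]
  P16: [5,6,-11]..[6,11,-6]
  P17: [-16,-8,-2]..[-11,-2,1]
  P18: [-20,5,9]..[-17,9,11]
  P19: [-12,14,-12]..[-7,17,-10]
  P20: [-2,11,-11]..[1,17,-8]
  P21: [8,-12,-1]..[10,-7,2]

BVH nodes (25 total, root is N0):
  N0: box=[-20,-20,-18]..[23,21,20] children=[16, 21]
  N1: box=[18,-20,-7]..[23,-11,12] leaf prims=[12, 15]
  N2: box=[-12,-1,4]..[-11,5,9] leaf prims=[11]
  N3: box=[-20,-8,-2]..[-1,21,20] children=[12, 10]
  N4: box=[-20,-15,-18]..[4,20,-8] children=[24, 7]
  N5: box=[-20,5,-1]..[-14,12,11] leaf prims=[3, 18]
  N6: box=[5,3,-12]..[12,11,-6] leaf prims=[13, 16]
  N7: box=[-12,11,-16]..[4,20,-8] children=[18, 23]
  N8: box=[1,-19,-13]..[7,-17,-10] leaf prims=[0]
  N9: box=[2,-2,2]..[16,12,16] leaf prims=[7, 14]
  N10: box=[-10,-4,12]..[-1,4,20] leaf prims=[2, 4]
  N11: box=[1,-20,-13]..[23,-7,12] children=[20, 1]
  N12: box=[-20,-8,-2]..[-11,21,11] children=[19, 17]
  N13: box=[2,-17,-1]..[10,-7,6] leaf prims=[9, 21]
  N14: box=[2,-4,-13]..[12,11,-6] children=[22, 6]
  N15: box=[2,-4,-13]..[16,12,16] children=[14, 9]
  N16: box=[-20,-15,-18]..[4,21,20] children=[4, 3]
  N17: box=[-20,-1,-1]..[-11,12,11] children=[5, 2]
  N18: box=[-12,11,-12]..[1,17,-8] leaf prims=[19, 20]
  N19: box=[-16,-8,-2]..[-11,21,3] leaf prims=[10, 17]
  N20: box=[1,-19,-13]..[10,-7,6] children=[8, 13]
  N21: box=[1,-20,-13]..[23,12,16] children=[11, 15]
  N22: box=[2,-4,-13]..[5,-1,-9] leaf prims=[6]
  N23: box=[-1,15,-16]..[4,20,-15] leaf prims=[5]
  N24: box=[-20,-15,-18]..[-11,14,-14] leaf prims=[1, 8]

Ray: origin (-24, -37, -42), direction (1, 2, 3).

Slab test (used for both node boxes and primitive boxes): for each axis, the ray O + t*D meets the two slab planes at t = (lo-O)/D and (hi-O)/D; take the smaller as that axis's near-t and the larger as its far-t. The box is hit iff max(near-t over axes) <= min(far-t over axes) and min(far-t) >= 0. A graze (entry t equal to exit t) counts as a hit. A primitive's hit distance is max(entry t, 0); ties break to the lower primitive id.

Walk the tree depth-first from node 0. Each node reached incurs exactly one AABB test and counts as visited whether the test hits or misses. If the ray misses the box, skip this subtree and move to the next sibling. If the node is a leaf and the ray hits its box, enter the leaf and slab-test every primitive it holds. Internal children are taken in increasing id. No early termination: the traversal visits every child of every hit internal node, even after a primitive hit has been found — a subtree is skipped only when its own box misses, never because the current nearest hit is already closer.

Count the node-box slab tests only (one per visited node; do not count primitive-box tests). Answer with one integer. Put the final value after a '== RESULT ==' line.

Trace the traversal:
N0 x:[4,47] y:[17/2,29] z:[8,62/3] -> hit [17/2,62/3], descend [16, 21]
  N16 x:[4,28] y:[11,29] z:[8,62/3] -> hit [11,62/3], descend [3, 4]
    N3 x:[4,23] y:[29/2,29] z:[40/3,62/3] -> hit [29/2,62/3], descend [10, 12]
      N10 x:[14,23] y:[33/2,41/2] z:[18,62/3] -> hit [18,41/2] leaf, test {P2(miss), P4(miss)}
      N12 x:[4,13] y:[29/2,29] z:[40/3,53/3] -> miss, prune
    N4 x:[4,28] y:[11,57/2] z:[8,34/3] -> hit [11,34/3], descend [7, 24]
      N7 x:[12,28] y:[24,57/2] z:[26/3,34/3] -> miss, prune
      N24 x:[4,13] y:[11,51/2] z:[8,28/3] -> miss, prune
  N21 x:[25,47] y:[17/2,49/2] z:[29/3,58/3] -> miss, prune

order=[0, 16, 3, 10, 12, 4, 7, 24, 21]  |boxes|=9  |leaves|=1  hit=miss

== RESULT ==
9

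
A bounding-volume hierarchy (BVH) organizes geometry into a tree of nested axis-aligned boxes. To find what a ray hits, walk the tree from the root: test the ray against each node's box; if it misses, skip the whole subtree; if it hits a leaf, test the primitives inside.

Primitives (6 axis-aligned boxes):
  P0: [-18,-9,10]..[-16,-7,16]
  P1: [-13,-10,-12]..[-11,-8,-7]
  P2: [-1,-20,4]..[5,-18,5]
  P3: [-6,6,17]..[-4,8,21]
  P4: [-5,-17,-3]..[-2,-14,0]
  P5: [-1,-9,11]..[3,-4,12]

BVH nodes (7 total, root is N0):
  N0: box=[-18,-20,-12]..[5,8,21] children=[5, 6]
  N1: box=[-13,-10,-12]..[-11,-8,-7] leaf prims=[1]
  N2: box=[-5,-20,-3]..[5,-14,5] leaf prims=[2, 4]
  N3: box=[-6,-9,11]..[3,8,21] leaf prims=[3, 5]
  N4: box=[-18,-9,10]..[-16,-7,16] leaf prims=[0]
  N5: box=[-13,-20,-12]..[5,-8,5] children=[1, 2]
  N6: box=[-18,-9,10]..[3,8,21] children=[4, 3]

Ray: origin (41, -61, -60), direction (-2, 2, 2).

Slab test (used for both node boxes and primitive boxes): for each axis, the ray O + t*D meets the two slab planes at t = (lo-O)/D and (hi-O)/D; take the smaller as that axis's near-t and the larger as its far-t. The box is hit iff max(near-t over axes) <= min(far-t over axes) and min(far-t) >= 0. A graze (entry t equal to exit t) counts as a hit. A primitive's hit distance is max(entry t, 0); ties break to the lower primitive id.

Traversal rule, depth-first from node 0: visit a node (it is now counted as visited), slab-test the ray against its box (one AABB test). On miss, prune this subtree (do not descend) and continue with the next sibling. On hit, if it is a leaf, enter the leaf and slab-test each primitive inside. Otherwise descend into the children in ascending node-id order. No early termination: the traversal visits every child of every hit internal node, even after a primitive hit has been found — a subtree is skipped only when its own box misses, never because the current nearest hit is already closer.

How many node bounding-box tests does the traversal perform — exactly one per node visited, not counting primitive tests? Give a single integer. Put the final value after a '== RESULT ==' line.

Traverse from the root:
N0 x:[18,59/2] y:[41/2,69/2] z:[24,81/2] -> hit [24,59/2], descend [5, 6]
  N5 x:[18,27] y:[41/2,53/2] z:[24,65/2] -> hit [24,53/2], descend [1, 2]
    N1 x:[26,27] y:[51/2,53/2] z:[24,53/2] -> hit [26,53/2] leaf, test {P1@t=26}
    N2 x:[18,23] y:[41/2,47/2] z:[57/2,65/2] -> miss, prune
  N6 x:[19,59/2] y:[26,69/2] z:[35,81/2] -> miss, prune

Visited [0, 5, 1, 2, 6]. Tests: 5 box, 1 leaf. Nearest: P1.

== RESULT ==
5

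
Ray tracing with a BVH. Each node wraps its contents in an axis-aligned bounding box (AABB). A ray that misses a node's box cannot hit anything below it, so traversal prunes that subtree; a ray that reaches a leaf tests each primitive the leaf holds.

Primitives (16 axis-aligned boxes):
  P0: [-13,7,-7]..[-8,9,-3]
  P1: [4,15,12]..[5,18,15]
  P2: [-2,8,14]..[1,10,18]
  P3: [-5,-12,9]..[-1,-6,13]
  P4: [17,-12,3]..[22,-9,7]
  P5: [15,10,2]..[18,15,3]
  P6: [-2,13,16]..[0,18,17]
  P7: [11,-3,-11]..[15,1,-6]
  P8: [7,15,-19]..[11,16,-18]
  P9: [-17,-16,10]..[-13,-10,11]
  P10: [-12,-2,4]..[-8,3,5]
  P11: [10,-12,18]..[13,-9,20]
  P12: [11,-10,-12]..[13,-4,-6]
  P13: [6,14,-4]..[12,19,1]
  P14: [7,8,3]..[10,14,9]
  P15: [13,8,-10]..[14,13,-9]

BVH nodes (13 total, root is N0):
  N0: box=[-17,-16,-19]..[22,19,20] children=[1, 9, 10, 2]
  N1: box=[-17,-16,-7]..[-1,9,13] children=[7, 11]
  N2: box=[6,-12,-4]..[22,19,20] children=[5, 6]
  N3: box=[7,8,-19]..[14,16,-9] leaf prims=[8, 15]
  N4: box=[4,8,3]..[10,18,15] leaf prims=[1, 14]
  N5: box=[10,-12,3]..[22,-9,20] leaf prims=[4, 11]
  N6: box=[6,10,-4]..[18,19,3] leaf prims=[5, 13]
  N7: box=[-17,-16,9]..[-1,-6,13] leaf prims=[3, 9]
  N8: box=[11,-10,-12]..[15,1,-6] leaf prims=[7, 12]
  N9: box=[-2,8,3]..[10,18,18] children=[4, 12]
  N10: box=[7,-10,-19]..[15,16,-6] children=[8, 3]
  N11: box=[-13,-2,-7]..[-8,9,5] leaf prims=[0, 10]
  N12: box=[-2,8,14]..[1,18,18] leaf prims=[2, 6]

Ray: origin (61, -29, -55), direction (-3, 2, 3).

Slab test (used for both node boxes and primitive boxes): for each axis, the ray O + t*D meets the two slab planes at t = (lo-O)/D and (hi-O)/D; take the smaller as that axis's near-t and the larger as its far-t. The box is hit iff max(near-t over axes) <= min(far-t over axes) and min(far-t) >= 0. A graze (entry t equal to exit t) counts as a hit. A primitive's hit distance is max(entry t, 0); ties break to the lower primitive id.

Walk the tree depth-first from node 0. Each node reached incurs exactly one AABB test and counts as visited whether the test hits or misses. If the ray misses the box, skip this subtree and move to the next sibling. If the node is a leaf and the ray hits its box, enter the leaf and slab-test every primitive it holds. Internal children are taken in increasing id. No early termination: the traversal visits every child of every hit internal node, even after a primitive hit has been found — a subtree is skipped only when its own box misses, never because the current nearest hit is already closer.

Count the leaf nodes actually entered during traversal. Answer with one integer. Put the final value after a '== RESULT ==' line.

Walk:
N0 x:[13,26] y:[13/2,24] z:[12,25] -> hit [13,24], descend [1, 2, 9, 10]
  N1 x:[62/3,26] y:[13/2,19] z:[16,68/3] -> miss, prune
  N2 x:[13,55/3] y:[17/2,24] z:[17,25] -> hit [17,55/3], descend [5, 6]
    N5 x:[13,17] y:[17/2,10] z:[58/3,25] -> miss, prune
    N6 x:[43/3,55/3] y:[39/2,24] z:[17,58/3] -> miss, prune
  N9 x:[17,21] y:[37/2,47/2] z:[58/3,73/3] -> hit [58/3,21], descend [4, 12]
    N4 x:[17,19] y:[37/2,47/2] z:[58/3,70/3] -> miss, prune
    N12 x:[20,21] y:[37/2,47/2] z:[23,73/3] -> miss, prune
  N10 x:[46/3,18] y:[19/2,45/2] z:[12,49/3] -> hit [46/3,49/3], descend [3, 8]
    N3 x:[47/3,18] y:[37/2,45/2] z:[12,46/3] -> miss, prune
    N8 x:[46/3,50/3] y:[19/2,15] z:[43/3,49/3] -> miss, prune

Summary -> nodes [0, 1, 2, 5, 6, 9, 4, 12, 10, 3, 8]; box-tests=11; leaf-entries=0; first=miss

== RESULT ==
0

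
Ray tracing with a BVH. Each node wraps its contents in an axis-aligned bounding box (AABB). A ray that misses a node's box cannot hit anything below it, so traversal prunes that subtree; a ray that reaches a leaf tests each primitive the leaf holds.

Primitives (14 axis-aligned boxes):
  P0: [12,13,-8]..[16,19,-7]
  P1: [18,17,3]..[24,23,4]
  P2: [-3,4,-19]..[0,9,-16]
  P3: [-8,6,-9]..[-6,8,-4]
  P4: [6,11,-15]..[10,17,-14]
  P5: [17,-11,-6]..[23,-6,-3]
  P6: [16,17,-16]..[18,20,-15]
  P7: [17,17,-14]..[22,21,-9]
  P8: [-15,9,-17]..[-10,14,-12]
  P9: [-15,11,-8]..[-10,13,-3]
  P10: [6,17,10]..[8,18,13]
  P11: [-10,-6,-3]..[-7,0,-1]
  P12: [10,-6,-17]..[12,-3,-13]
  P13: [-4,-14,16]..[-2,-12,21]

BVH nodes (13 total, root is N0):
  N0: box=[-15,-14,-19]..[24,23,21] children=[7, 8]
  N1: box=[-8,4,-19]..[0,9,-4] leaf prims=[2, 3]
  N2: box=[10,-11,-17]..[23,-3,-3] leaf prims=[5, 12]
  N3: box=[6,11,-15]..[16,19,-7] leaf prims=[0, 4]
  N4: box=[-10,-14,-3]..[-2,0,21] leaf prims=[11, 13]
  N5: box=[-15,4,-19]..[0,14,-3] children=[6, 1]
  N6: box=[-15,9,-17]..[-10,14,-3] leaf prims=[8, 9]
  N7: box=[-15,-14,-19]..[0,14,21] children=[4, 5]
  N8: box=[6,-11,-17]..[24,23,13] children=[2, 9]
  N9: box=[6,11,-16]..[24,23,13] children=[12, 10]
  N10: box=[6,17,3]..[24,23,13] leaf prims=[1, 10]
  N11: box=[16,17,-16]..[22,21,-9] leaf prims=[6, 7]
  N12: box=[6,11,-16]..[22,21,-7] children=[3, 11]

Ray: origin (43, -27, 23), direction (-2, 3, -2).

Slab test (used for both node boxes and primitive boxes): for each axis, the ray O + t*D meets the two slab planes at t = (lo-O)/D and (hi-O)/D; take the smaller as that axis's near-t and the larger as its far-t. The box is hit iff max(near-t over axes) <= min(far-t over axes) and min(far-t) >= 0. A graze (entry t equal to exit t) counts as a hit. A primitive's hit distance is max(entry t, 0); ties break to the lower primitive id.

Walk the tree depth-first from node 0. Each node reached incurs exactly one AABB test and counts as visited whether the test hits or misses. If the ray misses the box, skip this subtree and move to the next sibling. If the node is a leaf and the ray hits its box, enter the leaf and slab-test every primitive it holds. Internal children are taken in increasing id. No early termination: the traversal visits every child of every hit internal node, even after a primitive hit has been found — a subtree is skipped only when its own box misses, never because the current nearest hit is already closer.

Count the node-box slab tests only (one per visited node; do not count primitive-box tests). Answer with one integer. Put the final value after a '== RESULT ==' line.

Trace the traversal:
N0 x:[19/2,29] y:[13/3,50/3] z:[1,21] -> hit [19/2,50/3], descend [7, 8]
  N7 x:[43/2,29] y:[13/3,41/3] z:[1,21] -> miss, prune
  N8 x:[19/2,37/2] y:[16/3,50/3] z:[5,20] -> hit [19/2,50/3], descend [2, 9]
    N2 x:[10,33/2] y:[16/3,8] z:[13,20] -> miss, prune
    N9 x:[19/2,37/2] y:[38/3,50/3] z:[5,39/2] -> hit [38/3,50/3], descend [10, 12]
      N10 x:[19/2,37/2] y:[44/3,50/3] z:[5,10] -> miss, prune
      N12 x:[21/2,37/2] y:[38/3,16] z:[15,39/2] -> hit [15,16], descend [3, 11]
        N3 x:[27/2,37/2] y:[38/3,46/3] z:[15,19] -> hit [15,46/3] leaf, test {P0@t=15, P4(miss)}
        N11 x:[21/2,27/2] y:[44/3,16] z:[16,39/2] -> miss, prune

Summary -> nodes [0, 7, 8, 2, 9, 10, 12, 3, 11]; box-tests=9; leaf-entries=1; first=P0

== RESULT ==
9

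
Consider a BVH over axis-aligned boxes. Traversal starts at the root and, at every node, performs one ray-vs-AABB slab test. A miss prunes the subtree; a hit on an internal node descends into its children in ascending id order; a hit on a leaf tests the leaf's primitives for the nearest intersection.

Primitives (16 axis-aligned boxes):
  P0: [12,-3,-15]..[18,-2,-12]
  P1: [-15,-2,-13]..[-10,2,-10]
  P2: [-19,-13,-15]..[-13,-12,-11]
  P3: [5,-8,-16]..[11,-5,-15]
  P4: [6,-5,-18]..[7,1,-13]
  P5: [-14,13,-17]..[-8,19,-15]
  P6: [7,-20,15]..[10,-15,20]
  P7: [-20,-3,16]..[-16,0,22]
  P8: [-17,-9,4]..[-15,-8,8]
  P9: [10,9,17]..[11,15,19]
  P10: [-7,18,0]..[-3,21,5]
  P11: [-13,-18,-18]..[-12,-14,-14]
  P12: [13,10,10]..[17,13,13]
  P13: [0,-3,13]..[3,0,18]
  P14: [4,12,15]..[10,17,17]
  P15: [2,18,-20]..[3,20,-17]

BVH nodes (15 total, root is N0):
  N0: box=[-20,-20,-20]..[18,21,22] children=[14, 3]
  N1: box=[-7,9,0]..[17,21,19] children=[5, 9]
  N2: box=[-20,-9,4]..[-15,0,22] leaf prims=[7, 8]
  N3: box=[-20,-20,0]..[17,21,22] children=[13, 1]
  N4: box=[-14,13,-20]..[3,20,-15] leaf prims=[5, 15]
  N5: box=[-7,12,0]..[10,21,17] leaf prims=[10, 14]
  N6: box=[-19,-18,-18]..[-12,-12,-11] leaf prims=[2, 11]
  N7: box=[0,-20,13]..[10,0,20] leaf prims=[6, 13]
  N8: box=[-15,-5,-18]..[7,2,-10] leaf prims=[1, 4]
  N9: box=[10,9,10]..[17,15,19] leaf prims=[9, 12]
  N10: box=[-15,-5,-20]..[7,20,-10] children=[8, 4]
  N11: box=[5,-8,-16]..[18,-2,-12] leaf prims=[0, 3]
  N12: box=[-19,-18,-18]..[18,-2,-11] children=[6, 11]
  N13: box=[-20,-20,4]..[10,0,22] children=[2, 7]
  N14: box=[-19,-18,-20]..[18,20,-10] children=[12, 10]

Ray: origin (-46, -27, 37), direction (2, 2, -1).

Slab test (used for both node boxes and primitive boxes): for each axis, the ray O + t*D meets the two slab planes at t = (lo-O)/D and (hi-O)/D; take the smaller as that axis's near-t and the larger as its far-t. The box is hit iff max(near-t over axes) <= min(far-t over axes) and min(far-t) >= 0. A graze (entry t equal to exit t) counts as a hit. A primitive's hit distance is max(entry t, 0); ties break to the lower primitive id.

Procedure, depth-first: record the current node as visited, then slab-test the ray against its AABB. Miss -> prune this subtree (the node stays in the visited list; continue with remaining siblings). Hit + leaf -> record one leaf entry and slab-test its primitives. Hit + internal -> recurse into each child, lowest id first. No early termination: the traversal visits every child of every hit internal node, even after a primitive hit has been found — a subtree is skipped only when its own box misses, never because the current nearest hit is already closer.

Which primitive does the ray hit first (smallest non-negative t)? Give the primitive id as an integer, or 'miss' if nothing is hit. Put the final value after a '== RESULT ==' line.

Trace the traversal:
N0 x:[13,32] y:[7/2,24] z:[15,57] -> hit [15,24], descend [3, 14]
  N3 x:[13,63/2] y:[7/2,24] z:[15,37] -> hit [15,24], descend [1, 13]
    N1 x:[39/2,63/2] y:[18,24] z:[18,37] -> hit [39/2,24], descend [5, 9]
      N5 x:[39/2,28] y:[39/2,24] z:[20,37] -> hit [20,24] leaf, test {P10(miss), P14(miss)}
      N9 x:[28,63/2] y:[18,21] z:[18,27] -> miss, prune
    N13 x:[13,28] y:[7/2,27/2] z:[15,33] -> miss, prune
  N14 x:[27/2,32] y:[9/2,47/2] z:[47,57] -> miss, prune

7 AABB tests over nodes [0, 3, 1, 5, 9, 13, 14]; 1 leaf entered; closest miss.

== RESULT ==
miss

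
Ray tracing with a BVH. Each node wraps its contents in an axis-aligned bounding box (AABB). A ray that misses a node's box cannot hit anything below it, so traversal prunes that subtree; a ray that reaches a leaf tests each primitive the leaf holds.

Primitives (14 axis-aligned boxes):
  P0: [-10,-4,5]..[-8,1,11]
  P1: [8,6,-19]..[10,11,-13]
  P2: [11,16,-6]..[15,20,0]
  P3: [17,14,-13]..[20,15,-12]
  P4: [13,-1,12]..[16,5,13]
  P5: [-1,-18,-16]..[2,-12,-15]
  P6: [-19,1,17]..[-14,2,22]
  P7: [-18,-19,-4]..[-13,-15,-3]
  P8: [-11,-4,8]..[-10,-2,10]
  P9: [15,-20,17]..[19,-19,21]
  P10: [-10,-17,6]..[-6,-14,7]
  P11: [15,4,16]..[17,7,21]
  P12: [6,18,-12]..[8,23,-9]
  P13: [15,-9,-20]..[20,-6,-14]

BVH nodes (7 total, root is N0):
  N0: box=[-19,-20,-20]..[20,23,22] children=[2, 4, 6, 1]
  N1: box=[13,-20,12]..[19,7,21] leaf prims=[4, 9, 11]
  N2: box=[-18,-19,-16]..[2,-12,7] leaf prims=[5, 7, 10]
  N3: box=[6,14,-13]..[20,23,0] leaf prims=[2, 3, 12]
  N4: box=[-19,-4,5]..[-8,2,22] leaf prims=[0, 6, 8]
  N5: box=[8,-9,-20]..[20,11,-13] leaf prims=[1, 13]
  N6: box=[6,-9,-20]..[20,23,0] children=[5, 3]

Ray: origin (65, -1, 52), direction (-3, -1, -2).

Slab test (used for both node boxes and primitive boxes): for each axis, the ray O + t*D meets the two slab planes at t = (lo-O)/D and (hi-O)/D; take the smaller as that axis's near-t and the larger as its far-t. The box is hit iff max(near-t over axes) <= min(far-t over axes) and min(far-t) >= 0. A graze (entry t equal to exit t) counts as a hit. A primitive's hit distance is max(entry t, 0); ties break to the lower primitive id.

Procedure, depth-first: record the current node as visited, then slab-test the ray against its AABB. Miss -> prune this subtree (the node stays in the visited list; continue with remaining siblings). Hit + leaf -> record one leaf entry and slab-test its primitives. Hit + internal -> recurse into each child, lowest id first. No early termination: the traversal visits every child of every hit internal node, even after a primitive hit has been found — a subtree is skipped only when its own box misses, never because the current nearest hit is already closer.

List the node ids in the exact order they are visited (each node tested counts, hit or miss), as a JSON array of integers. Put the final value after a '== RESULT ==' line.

Walk:
N0 x:[15,28] y:[-24,19] z:[15,36] -> hit [15,19], descend [1, 2, 4, 6]
  N1 x:[46/3,52/3] y:[-8,19] z:[31/2,20] -> hit [31/2,52/3] leaf, test {P4(miss), P9(miss), P11(miss)}
  N2 x:[21,83/3] y:[11,18] z:[45/2,34] -> miss, prune
  N4 x:[73/3,28] y:[-3,3] z:[15,47/2] -> miss, prune
  N6 x:[15,59/3] y:[-24,8] z:[26,36] -> miss, prune

Visited [0, 1, 2, 4, 6]. Tests: 5 box, 1 leaf. Nearest: miss.

== RESULT ==
[0, 1, 2, 4, 6]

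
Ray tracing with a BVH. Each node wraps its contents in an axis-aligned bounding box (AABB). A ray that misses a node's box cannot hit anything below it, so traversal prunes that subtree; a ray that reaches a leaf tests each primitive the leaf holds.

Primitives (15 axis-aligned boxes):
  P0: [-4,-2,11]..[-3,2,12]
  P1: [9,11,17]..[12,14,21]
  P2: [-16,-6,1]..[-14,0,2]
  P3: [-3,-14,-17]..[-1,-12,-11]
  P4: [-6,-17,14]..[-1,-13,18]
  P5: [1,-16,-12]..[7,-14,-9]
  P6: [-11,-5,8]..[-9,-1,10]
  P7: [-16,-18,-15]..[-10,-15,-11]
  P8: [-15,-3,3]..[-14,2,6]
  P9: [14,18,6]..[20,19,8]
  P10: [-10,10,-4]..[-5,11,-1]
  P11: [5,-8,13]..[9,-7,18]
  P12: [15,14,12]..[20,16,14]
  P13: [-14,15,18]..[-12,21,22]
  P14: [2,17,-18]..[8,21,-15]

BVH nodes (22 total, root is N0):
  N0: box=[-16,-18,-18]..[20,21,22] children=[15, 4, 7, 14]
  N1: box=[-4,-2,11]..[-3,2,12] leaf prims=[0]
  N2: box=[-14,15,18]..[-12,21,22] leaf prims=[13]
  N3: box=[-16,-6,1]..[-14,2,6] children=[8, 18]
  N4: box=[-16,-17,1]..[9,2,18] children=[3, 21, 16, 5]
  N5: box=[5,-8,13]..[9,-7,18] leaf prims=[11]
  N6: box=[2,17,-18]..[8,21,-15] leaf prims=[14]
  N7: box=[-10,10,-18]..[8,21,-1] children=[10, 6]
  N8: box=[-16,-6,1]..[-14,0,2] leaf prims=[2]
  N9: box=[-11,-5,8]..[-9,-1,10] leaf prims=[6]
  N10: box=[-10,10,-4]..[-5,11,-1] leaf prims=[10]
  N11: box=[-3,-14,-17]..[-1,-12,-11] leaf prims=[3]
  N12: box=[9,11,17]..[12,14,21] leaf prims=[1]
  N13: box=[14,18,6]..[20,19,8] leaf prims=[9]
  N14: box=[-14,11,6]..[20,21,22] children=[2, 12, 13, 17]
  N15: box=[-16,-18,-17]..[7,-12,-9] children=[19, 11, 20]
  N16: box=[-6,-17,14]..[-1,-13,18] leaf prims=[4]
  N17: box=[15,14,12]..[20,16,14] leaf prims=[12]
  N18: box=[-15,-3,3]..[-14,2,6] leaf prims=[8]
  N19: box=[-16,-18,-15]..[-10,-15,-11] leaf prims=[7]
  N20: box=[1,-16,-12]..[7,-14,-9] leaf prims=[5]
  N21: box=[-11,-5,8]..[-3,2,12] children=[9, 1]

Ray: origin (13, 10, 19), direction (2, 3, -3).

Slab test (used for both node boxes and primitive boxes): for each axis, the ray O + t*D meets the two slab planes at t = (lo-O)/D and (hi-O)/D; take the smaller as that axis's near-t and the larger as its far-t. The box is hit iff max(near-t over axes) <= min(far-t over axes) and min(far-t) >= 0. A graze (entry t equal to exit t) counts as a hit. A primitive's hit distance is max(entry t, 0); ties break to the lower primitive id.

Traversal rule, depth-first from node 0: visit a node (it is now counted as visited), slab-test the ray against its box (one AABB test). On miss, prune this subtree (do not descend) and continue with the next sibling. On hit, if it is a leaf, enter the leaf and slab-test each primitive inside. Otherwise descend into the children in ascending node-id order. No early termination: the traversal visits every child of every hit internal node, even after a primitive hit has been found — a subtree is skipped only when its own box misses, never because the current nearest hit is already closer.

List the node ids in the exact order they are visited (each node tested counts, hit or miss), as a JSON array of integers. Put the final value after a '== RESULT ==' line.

Trace the traversal:
N0 x:[-29/2,7/2] y:[-28/3,11/3] z:[-1,37/3] -> hit [-1,7/2], descend [4, 7, 14, 15]
  N4 x:[-29/2,-2] y:[-9,-8/3] z:[1/3,6] -> miss, prune
  N7 x:[-23/2,-5/2] y:[0,11/3] z:[20/3,37/3] -> miss, prune
  N14 x:[-27/2,7/2] y:[1/3,11/3] z:[-1,13/3] -> hit [1/3,7/2], descend [2, 12, 13, 17]
    N2 x:[-27/2,-25/2] y:[5/3,11/3] z:[-1,1/3] -> miss, prune
    N12 x:[-2,-1/2] y:[1/3,4/3] z:[-2/3,2/3] -> miss, prune
    N13 x:[1/2,7/2] y:[8/3,3] z:[11/3,13/3] -> miss, prune
    N17 x:[1,7/2] y:[4/3,2] z:[5/3,7/3] -> hit [5/3,2] leaf, test {P12@t=5/3}
  N15 x:[-29/2,-3] y:[-28/3,-22/3] z:[28/3,12] -> miss, prune

Visited [0, 4, 7, 14, 2, 12, 13, 17, 15]. Tests: 9 box, 1 leaf. Nearest: P12.

== RESULT ==
[0, 4, 7, 14, 2, 12, 13, 17, 15]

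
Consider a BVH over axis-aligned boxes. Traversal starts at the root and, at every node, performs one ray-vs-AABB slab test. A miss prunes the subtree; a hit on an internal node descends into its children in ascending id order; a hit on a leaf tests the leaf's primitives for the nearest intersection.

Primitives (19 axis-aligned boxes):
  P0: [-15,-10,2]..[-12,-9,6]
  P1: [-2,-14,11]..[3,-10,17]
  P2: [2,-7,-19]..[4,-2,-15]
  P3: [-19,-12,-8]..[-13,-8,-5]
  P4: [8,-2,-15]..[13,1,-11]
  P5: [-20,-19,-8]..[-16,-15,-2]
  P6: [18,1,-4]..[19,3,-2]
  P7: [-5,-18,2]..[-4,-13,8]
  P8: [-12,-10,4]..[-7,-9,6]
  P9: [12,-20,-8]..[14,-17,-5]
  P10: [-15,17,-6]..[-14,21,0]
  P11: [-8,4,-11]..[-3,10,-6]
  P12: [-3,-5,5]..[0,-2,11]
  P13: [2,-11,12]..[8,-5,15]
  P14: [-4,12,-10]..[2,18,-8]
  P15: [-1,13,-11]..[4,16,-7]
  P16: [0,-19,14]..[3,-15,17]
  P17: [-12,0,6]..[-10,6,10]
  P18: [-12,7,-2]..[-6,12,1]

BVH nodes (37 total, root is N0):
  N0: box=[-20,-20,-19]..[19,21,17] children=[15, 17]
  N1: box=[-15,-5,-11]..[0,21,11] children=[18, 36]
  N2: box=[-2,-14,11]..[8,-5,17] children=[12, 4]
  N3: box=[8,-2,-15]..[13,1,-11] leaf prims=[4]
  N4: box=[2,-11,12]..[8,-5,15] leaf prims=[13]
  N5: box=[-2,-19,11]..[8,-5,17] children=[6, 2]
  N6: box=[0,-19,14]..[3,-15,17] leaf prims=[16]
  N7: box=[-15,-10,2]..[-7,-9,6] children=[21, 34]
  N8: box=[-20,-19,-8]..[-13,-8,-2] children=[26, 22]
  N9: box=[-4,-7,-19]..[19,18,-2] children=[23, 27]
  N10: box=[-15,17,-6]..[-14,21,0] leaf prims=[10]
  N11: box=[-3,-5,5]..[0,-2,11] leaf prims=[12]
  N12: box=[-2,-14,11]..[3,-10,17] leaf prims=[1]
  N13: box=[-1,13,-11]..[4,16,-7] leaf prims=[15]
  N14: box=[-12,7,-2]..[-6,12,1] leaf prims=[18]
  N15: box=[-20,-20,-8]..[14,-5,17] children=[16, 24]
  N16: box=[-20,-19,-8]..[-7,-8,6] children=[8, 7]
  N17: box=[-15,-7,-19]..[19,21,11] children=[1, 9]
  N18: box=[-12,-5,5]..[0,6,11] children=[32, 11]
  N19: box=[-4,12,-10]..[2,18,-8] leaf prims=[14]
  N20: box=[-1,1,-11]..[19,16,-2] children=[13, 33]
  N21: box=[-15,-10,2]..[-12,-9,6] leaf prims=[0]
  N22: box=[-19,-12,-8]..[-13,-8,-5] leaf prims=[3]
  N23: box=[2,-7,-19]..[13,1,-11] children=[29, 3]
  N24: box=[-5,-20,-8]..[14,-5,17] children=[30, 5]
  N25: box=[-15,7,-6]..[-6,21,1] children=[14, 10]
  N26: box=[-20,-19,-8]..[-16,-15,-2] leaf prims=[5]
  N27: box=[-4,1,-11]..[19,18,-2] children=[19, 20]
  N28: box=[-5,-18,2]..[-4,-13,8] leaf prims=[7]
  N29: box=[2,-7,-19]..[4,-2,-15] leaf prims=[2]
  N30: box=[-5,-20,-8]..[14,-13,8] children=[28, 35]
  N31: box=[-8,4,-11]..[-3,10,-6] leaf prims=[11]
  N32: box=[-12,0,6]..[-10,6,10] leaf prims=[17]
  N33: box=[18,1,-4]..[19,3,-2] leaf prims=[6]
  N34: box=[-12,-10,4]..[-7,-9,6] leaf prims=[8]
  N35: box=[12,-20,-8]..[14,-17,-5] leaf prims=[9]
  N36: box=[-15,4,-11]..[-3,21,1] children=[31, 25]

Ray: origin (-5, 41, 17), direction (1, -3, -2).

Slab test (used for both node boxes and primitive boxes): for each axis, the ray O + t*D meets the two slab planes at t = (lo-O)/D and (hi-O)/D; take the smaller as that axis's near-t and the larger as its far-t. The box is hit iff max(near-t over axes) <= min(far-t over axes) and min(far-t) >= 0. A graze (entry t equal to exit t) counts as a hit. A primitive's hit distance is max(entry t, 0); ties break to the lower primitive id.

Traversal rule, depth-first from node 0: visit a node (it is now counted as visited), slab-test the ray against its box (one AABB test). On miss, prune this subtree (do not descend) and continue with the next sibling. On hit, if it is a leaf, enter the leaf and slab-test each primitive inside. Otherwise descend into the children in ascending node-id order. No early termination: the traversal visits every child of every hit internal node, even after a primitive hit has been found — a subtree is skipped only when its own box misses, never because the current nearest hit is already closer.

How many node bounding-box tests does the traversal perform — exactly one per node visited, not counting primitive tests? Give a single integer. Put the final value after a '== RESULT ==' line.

Trace the traversal:
N0 x:[-15,24] y:[20/3,61/3] z:[0,18] -> hit [20/3,18], descend [15, 17]
  N15 x:[-15,19] y:[46/3,61/3] z:[0,25/2] -> miss, prune
  N17 x:[-10,24] y:[20/3,16] z:[3,18] -> hit [20/3,16], descend [1, 9]
    N1 x:[-10,5] y:[20/3,46/3] z:[3,14] -> miss, prune
    N9 x:[1,24] y:[23/3,16] z:[19/2,18] -> hit [19/2,16], descend [23, 27]
      N23 x:[7,18] y:[40/3,16] z:[14,18] -> hit [14,16], descend [3, 29]
        N3 x:[13,18] y:[40/3,43/3] z:[14,16] -> hit [14,43/3] leaf, test {P4@t=14}
        N29 x:[7,9] y:[43/3,16] z:[16,18] -> miss, prune
      N27 x:[1,24] y:[23/3,40/3] z:[19/2,14] -> hit [19/2,40/3], descend [19, 20]
        N19 x:[1,7] y:[23/3,29/3] z:[25/2,27/2] -> miss, prune
        N20 x:[4,24] y:[25/3,40/3] z:[19/2,14] -> hit [19/2,40/3], descend [13, 33]
          N13 x:[4,9] y:[25/3,28/3] z:[12,14] -> miss, prune
          N33 x:[23,24] y:[38/3,40/3] z:[19/2,21/2] -> miss, prune

order=[0, 15, 17, 1, 9, 23, 3, 29, 27, 19, 20, 13, 33]  |boxes|=13  |leaves|=1  hit=P4

== RESULT ==
13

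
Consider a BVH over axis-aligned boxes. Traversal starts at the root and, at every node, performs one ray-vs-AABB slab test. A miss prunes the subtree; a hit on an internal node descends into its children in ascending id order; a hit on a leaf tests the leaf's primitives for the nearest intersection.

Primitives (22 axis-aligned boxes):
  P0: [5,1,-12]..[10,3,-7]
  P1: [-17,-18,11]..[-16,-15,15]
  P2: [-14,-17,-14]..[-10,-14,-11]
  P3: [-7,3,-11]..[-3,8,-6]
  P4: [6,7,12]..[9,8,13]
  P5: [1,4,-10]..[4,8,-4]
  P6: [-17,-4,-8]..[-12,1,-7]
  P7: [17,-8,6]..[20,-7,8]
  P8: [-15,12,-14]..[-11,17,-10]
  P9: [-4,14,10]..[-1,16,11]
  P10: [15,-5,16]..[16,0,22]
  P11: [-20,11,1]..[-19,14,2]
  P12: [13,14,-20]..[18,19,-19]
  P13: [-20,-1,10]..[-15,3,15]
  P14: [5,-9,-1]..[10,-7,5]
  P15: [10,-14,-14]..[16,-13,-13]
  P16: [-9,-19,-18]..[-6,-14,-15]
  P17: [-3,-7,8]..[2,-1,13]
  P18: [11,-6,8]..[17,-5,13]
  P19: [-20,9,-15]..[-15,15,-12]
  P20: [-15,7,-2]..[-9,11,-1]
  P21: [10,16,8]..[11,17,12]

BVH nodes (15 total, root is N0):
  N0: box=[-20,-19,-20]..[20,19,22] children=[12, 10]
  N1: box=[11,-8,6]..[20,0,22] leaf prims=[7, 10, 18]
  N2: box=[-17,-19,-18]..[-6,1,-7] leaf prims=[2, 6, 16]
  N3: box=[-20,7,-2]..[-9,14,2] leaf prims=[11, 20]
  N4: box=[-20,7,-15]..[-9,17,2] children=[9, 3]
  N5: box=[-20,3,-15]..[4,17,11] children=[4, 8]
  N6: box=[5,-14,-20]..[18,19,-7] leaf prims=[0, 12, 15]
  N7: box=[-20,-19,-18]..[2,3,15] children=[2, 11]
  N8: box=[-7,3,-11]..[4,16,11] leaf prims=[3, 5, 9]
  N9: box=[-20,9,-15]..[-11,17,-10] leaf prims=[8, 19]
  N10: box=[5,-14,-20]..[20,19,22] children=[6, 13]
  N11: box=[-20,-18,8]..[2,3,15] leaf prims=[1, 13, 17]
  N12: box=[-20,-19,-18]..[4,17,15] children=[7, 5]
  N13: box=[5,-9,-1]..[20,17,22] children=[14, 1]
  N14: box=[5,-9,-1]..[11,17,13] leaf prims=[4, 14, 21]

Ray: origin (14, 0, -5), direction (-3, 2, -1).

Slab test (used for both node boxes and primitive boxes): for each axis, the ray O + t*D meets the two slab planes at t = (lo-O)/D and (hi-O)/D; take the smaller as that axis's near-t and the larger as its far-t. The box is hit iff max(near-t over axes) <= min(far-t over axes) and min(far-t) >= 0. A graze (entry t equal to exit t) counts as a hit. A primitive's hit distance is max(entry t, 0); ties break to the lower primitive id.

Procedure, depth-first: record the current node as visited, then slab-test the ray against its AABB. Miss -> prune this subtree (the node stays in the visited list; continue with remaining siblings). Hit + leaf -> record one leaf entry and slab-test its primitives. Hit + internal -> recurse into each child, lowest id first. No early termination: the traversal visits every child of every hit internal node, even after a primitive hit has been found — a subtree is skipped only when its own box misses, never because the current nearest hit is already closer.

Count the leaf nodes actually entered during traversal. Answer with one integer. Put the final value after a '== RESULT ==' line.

Trace the traversal:
N0 x:[-2,34/3] y:[-19/2,19/2] z:[-27,15] -> hit [-2,19/2], descend [10, 12]
  N10 x:[-2,3] y:[-7,19/2] z:[-27,15] -> hit [-2,3], descend [6, 13]
    N6 x:[-4/3,3] y:[-7,19/2] z:[2,15] -> hit [2,3] leaf, test {P0(miss), P12(miss), P15(miss)}
    N13 x:[-2,3] y:[-9/2,17/2] z:[-27,-4] -> miss, prune
  N12 x:[10/3,34/3] y:[-19/2,17/2] z:[-20,13] -> hit [10/3,17/2], descend [5, 7]
    N5 x:[10/3,34/3] y:[3/2,17/2] z:[-16,10] -> hit [10/3,17/2], descend [4, 8]
      N4 x:[23/3,34/3] y:[7/2,17/2] z:[-7,10] -> hit [23/3,17/2], descend [3, 9]
        N3 x:[23/3,34/3] y:[7/2,7] z:[-7,-3] -> miss, prune
        N9 x:[25/3,34/3] y:[9/2,17/2] z:[5,10] -> hit [25/3,17/2] leaf, test {P8@t=25/3, P19(miss)}
      N8 x:[10/3,7] y:[3/2,8] z:[-16,6] -> hit [10/3,6] leaf, test {P3(miss), P5@t=10/3, P9(miss)}
    N7 x:[4,34/3] y:[-19/2,3/2] z:[-20,13] -> miss, prune

Visited [0, 10, 6, 13, 12, 5, 4, 3, 9, 8, 7]. Tests: 11 box, 3 leaf. Nearest: P5.

== RESULT ==
3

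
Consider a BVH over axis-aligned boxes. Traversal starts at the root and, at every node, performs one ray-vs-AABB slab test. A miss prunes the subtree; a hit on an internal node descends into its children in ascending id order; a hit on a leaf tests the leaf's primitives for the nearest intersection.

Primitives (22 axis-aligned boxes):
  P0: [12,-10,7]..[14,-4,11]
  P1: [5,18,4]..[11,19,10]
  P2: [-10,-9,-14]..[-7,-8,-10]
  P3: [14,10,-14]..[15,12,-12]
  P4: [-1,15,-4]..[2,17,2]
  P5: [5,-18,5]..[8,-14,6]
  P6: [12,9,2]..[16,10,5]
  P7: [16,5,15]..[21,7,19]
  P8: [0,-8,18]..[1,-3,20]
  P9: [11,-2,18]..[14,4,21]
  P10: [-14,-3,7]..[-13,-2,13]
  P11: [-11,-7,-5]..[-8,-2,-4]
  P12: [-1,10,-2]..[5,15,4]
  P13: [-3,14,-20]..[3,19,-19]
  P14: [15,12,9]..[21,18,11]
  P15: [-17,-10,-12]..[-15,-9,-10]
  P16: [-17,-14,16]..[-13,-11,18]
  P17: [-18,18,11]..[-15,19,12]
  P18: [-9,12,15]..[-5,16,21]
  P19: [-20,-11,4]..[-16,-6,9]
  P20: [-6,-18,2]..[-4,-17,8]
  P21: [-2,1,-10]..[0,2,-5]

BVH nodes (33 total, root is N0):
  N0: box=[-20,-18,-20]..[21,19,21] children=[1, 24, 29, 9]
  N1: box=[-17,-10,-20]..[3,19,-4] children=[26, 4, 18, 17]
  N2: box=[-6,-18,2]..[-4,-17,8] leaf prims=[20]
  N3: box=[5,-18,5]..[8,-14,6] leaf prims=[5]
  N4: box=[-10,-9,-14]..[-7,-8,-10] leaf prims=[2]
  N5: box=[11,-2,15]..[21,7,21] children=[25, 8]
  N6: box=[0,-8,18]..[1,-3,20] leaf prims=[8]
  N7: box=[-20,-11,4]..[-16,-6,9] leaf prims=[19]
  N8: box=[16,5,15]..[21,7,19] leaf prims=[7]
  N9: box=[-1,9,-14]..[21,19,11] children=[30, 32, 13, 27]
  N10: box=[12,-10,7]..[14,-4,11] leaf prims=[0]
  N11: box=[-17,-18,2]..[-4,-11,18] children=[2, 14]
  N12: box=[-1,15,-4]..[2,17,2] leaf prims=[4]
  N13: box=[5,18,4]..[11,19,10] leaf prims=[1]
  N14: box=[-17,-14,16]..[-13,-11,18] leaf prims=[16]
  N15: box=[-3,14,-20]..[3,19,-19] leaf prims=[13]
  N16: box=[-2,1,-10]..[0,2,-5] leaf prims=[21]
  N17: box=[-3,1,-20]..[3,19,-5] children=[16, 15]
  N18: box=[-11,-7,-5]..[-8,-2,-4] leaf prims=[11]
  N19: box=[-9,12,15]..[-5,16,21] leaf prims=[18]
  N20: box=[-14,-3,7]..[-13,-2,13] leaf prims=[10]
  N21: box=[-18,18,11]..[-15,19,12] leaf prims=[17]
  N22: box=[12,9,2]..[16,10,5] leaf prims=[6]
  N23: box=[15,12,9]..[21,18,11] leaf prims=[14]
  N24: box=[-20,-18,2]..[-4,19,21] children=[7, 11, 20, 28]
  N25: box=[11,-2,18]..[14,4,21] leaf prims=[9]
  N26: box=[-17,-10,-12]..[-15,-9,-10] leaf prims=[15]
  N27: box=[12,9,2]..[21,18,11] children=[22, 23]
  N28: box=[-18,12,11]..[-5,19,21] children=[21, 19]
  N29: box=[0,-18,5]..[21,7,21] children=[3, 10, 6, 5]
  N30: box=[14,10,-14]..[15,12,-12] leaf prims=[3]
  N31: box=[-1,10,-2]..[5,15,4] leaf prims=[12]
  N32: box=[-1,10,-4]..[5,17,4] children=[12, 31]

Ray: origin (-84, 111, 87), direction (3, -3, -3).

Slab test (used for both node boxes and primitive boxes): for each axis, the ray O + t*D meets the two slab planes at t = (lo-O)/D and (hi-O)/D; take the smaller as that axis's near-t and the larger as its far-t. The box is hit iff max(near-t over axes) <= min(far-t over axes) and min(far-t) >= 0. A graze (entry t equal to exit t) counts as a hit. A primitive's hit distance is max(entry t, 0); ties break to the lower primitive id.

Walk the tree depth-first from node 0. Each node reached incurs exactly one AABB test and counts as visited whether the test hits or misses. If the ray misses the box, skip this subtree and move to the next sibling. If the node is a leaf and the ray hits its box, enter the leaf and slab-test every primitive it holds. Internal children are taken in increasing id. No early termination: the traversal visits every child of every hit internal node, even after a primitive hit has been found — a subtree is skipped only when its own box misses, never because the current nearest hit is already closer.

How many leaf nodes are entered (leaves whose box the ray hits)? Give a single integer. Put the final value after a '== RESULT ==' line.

Trace the traversal:
N0 x:[64/3,35] y:[92/3,43] z:[22,107/3] -> hit [92/3,35], descend [1, 9, 24, 29]
  N1 x:[67/3,29] y:[92/3,121/3] z:[91/3,107/3] -> miss, prune
  N9 x:[83/3,35] y:[92/3,34] z:[76/3,101/3] -> hit [92/3,101/3], descend [13, 27, 30, 32]
    N13 x:[89/3,95/3] y:[92/3,31] z:[77/3,83/3] -> miss, prune
    N27 x:[32,35] y:[31,34] z:[76/3,85/3] -> miss, prune
    N30 x:[98/3,33] y:[33,101/3] z:[33,101/3] -> hit [33,33] leaf, test {P3@t=33}
    N32 x:[83/3,89/3] y:[94/3,101/3] z:[83/3,91/3] -> miss, prune
  N24 x:[64/3,80/3] y:[92/3,43] z:[22,85/3] -> miss, prune
  N29 x:[28,35] y:[104/3,43] z:[22,82/3] -> miss, prune

Summary -> nodes [0, 1, 9, 13, 27, 30, 32, 24, 29]; box-tests=9; leaf-entries=1; first=P3

== RESULT ==
1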